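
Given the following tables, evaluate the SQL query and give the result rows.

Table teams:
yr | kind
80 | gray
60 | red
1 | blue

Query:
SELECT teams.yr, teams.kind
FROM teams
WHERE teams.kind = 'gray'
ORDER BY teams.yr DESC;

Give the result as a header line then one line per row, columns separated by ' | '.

After WHERE (1 rows):
teams.yr | teams.kind
80 | gray
After SELECT (1 rows):
teams.yr | teams.kind
80 | gray
After ORDER BY (1 rows):
teams.yr | teams.kind
80 | gray

== RESULT ==
teams.yr | teams.kind
80 | gray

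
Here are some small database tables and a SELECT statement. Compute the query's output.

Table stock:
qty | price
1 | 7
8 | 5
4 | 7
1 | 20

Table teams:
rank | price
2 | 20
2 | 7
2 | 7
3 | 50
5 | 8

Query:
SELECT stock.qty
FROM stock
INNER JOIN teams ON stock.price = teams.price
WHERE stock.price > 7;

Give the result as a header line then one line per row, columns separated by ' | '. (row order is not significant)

== RESULT ==
stock.qty
1

Derivation:
After JOIN teams (5 rows):
stock.qty | stock.price | teams.rank | teams.price
1 | 7 | 2 | 7
1 | 7 | 2 | 7
4 | 7 | 2 | 7
4 | 7 | 2 | 7
1 | 20 | 2 | 20
After WHERE (1 rows):
stock.qty | stock.price | teams.rank | teams.price
1 | 20 | 2 | 20
After SELECT (1 rows):
stock.qty
1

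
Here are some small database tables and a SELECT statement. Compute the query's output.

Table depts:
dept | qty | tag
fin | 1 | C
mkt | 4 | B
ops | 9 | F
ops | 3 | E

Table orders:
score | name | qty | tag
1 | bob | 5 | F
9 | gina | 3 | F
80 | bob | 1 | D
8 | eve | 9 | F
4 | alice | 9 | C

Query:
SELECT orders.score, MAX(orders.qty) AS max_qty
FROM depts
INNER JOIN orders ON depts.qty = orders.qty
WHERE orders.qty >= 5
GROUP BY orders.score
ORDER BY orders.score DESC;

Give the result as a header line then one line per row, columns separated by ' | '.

After JOIN orders (4 rows):
depts.dept | depts.qty | depts.tag | orders.score | orders.name | orders.qty | orders.tag
fin | 1 | C | 80 | bob | 1 | D
ops | 9 | F | 8 | eve | 9 | F
ops | 9 | F | 4 | alice | 9 | C
ops | 3 | E | 9 | gina | 3 | F
After WHERE (2 rows):
depts.dept | depts.qty | depts.tag | orders.score | orders.name | orders.qty | orders.tag
ops | 9 | F | 8 | eve | 9 | F
ops | 9 | F | 4 | alice | 9 | C
After GROUP BY (2 rows):
orders.score | max_qty
8 | 9
4 | 9
After ORDER BY (2 rows):
orders.score | max_qty
8 | 9
4 | 9

== RESULT ==
orders.score | max_qty
8 | 9
4 | 9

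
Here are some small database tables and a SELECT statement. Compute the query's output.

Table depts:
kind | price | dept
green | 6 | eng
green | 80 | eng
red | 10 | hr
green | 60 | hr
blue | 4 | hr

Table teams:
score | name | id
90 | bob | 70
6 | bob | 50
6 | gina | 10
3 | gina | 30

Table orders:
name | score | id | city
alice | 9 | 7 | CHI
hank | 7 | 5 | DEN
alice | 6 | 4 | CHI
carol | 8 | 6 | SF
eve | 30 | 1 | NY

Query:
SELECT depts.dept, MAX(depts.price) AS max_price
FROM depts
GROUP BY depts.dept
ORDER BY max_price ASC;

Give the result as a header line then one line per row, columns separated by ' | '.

== RESULT ==
depts.dept | max_price
hr | 60
eng | 80

Derivation:
After GROUP BY (2 rows):
depts.dept | max_price
eng | 80
hr | 60
After ORDER BY (2 rows):
depts.dept | max_price
hr | 60
eng | 80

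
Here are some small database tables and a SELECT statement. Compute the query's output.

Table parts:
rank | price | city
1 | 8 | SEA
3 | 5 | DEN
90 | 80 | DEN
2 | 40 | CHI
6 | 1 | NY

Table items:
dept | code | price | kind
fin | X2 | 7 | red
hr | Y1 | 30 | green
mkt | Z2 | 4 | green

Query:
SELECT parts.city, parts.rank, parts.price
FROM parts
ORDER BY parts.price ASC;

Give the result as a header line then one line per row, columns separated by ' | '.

After SELECT (5 rows):
parts.city | parts.rank | parts.price
SEA | 1 | 8
DEN | 3 | 5
DEN | 90 | 80
CHI | 2 | 40
NY | 6 | 1
After ORDER BY (5 rows):
parts.city | parts.rank | parts.price
NY | 6 | 1
DEN | 3 | 5
SEA | 1 | 8
CHI | 2 | 40
DEN | 90 | 80

== RESULT ==
parts.city | parts.rank | parts.price
NY | 6 | 1
DEN | 3 | 5
SEA | 1 | 8
CHI | 2 | 40
DEN | 90 | 80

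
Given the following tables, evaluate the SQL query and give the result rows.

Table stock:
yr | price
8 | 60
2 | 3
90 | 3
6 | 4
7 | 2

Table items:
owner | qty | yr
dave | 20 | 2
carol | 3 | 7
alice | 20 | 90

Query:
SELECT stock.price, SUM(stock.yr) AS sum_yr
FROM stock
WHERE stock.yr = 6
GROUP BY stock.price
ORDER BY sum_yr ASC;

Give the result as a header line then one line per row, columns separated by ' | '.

== RESULT ==
stock.price | sum_yr
4 | 6

Derivation:
After WHERE (1 rows):
stock.yr | stock.price
6 | 4
After GROUP BY (1 rows):
stock.price | sum_yr
4 | 6
After ORDER BY (1 rows):
stock.price | sum_yr
4 | 6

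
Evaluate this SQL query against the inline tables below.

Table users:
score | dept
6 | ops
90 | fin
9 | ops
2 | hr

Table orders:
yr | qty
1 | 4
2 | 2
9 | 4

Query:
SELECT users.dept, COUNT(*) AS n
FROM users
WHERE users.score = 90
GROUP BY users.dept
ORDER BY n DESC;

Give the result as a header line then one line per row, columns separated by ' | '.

== RESULT ==
users.dept | n
fin | 1

Derivation:
After WHERE (1 rows):
users.score | users.dept
90 | fin
After GROUP BY (1 rows):
users.dept | n
fin | 1
After ORDER BY (1 rows):
users.dept | n
fin | 1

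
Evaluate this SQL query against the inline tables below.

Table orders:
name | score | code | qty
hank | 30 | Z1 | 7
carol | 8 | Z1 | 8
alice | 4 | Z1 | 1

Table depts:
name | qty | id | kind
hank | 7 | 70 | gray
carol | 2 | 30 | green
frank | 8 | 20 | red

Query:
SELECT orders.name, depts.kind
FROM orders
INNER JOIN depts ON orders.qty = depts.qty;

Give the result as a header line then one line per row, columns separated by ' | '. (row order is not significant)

After JOIN depts (2 rows):
orders.name | orders.score | orders.code | orders.qty | depts.name | depts.qty | depts.id | depts.kind
hank | 30 | Z1 | 7 | hank | 7 | 70 | gray
carol | 8 | Z1 | 8 | frank | 8 | 20 | red
After SELECT (2 rows):
orders.name | depts.kind
hank | gray
carol | red

== RESULT ==
orders.name | depts.kind
hank | gray
carol | red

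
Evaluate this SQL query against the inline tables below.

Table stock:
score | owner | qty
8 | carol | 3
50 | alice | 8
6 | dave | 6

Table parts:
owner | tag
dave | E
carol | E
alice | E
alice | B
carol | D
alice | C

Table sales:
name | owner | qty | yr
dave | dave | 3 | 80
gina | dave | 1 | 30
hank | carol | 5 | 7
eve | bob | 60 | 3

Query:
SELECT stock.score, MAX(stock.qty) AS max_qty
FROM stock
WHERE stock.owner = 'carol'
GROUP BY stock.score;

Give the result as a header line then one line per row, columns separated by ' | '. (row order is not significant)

After WHERE (1 rows):
stock.score | stock.owner | stock.qty
8 | carol | 3
After GROUP BY (1 rows):
stock.score | max_qty
8 | 3

== RESULT ==
stock.score | max_qty
8 | 3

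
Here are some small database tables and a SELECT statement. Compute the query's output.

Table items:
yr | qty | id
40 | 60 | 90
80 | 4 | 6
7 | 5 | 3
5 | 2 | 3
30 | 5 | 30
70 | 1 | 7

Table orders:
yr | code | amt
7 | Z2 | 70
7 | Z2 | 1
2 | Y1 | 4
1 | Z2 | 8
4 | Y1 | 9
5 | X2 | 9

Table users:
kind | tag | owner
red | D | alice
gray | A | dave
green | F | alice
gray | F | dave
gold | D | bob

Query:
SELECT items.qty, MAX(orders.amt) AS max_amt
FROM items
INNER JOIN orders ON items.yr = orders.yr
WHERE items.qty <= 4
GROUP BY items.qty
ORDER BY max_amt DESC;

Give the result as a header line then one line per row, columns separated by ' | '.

After JOIN orders (3 rows):
items.yr | items.qty | items.id | orders.yr | orders.code | orders.amt
7 | 5 | 3 | 7 | Z2 | 70
7 | 5 | 3 | 7 | Z2 | 1
5 | 2 | 3 | 5 | X2 | 9
After WHERE (1 rows):
items.yr | items.qty | items.id | orders.yr | orders.code | orders.amt
5 | 2 | 3 | 5 | X2 | 9
After GROUP BY (1 rows):
items.qty | max_amt
2 | 9
After ORDER BY (1 rows):
items.qty | max_amt
2 | 9

== RESULT ==
items.qty | max_amt
2 | 9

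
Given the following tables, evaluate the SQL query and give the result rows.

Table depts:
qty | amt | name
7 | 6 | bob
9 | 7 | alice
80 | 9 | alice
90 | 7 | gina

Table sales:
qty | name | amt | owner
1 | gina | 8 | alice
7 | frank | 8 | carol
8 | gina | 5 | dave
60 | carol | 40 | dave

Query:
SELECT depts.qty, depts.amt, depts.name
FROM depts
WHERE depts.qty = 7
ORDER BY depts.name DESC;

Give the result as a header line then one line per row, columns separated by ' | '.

== RESULT ==
depts.qty | depts.amt | depts.name
7 | 6 | bob

Derivation:
After WHERE (1 rows):
depts.qty | depts.amt | depts.name
7 | 6 | bob
After SELECT (1 rows):
depts.qty | depts.amt | depts.name
7 | 6 | bob
After ORDER BY (1 rows):
depts.qty | depts.amt | depts.name
7 | 6 | bob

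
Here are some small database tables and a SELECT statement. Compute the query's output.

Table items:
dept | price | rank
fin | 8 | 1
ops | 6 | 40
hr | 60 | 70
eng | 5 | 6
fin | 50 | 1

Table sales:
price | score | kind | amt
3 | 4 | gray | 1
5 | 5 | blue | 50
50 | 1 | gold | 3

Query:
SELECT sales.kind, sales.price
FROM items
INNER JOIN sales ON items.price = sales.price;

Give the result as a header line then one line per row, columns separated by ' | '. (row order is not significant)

== RESULT ==
sales.kind | sales.price
blue | 5
gold | 50

Derivation:
After JOIN sales (2 rows):
items.dept | items.price | items.rank | sales.price | sales.score | sales.kind | sales.amt
eng | 5 | 6 | 5 | 5 | blue | 50
fin | 50 | 1 | 50 | 1 | gold | 3
After SELECT (2 rows):
sales.kind | sales.price
blue | 5
gold | 50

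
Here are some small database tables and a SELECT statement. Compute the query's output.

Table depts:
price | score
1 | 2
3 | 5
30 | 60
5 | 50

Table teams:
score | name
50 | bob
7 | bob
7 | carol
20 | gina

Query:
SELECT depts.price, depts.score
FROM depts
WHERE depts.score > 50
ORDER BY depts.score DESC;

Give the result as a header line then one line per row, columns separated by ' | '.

== RESULT ==
depts.price | depts.score
30 | 60

Derivation:
After WHERE (1 rows):
depts.price | depts.score
30 | 60
After SELECT (1 rows):
depts.price | depts.score
30 | 60
After ORDER BY (1 rows):
depts.price | depts.score
30 | 60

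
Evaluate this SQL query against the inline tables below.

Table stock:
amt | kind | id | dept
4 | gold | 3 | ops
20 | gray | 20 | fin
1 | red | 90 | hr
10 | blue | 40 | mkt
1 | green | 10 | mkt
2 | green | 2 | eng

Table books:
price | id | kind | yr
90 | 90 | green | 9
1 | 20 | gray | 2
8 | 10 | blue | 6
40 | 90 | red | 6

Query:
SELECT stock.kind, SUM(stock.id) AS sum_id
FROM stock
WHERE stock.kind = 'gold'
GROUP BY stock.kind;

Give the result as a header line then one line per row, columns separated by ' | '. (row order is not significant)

After WHERE (1 rows):
stock.amt | stock.kind | stock.id | stock.dept
4 | gold | 3 | ops
After GROUP BY (1 rows):
stock.kind | sum_id
gold | 3

== RESULT ==
stock.kind | sum_id
gold | 3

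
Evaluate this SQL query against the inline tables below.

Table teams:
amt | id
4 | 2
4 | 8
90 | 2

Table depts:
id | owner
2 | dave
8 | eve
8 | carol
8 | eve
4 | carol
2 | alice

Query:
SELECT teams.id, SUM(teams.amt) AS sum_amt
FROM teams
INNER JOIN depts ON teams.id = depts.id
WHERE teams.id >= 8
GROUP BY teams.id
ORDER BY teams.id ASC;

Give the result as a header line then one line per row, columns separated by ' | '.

== RESULT ==
teams.id | sum_amt
8 | 12

Derivation:
After JOIN depts (7 rows):
teams.amt | teams.id | depts.id | depts.owner
4 | 2 | 2 | dave
4 | 2 | 2 | alice
4 | 8 | 8 | eve
4 | 8 | 8 | carol
4 | 8 | 8 | eve
90 | 2 | 2 | dave
90 | 2 | 2 | alice
After WHERE (3 rows):
teams.amt | teams.id | depts.id | depts.owner
4 | 8 | 8 | eve
4 | 8 | 8 | carol
4 | 8 | 8 | eve
After GROUP BY (1 rows):
teams.id | sum_amt
8 | 12
After ORDER BY (1 rows):
teams.id | sum_amt
8 | 12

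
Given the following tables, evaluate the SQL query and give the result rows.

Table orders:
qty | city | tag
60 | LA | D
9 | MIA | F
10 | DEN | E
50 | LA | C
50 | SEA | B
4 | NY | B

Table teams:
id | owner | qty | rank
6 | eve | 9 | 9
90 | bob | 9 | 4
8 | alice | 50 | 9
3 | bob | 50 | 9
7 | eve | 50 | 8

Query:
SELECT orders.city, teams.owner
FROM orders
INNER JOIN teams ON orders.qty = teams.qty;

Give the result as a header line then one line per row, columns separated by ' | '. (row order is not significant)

After JOIN teams (8 rows):
orders.qty | orders.city | orders.tag | teams.id | teams.owner | teams.qty | teams.rank
9 | MIA | F | 6 | eve | 9 | 9
9 | MIA | F | 90 | bob | 9 | 4
50 | LA | C | 8 | alice | 50 | 9
50 | LA | C | 3 | bob | 50 | 9
50 | LA | C | 7 | eve | 50 | 8
50 | SEA | B | 8 | alice | 50 | 9
50 | SEA | B | 3 | bob | 50 | 9
50 | SEA | B | 7 | eve | 50 | 8
After SELECT (8 rows):
orders.city | teams.owner
MIA | eve
MIA | bob
LA | alice
LA | bob
LA | eve
SEA | alice
SEA | bob
SEA | eve

== RESULT ==
orders.city | teams.owner
MIA | eve
MIA | bob
LA | alice
LA | bob
LA | eve
SEA | alice
SEA | bob
SEA | eve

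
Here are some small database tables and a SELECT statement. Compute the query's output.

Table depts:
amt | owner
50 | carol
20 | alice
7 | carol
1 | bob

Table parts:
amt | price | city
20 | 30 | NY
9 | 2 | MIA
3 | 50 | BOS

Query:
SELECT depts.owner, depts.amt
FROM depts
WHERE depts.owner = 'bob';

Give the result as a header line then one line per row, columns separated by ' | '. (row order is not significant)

== RESULT ==
depts.owner | depts.amt
bob | 1

Derivation:
After WHERE (1 rows):
depts.amt | depts.owner
1 | bob
After SELECT (1 rows):
depts.owner | depts.amt
bob | 1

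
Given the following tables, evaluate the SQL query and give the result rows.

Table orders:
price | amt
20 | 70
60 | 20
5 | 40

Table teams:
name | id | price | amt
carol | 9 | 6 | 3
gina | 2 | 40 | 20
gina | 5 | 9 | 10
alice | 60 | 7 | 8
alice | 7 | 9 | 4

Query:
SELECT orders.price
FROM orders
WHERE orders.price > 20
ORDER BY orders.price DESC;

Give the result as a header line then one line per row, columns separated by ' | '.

== RESULT ==
orders.price
60

Derivation:
After WHERE (1 rows):
orders.price | orders.amt
60 | 20
After SELECT (1 rows):
orders.price
60
After ORDER BY (1 rows):
orders.price
60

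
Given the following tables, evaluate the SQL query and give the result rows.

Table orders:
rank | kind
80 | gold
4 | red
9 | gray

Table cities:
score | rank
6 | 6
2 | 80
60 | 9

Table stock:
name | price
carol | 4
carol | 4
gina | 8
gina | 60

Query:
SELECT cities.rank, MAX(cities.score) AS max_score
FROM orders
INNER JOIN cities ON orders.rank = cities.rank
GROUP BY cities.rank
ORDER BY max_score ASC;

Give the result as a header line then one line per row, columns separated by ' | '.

After JOIN cities (2 rows):
orders.rank | orders.kind | cities.score | cities.rank
80 | gold | 2 | 80
9 | gray | 60 | 9
After GROUP BY (2 rows):
cities.rank | max_score
80 | 2
9 | 60
After ORDER BY (2 rows):
cities.rank | max_score
80 | 2
9 | 60

== RESULT ==
cities.rank | max_score
80 | 2
9 | 60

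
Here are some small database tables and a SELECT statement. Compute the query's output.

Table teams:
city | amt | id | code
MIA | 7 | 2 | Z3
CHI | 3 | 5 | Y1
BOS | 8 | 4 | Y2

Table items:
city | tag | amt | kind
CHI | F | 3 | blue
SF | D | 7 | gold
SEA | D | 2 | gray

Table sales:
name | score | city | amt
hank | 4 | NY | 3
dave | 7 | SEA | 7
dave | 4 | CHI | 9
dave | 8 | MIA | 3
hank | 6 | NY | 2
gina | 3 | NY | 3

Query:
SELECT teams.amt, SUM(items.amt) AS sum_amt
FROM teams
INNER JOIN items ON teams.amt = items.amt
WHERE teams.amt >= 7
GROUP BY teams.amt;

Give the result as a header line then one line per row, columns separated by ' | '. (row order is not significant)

After JOIN items (2 rows):
teams.city | teams.amt | teams.id | teams.code | items.city | items.tag | items.amt | items.kind
MIA | 7 | 2 | Z3 | SF | D | 7 | gold
CHI | 3 | 5 | Y1 | CHI | F | 3 | blue
After WHERE (1 rows):
teams.city | teams.amt | teams.id | teams.code | items.city | items.tag | items.amt | items.kind
MIA | 7 | 2 | Z3 | SF | D | 7 | gold
After GROUP BY (1 rows):
teams.amt | sum_amt
7 | 7

== RESULT ==
teams.amt | sum_amt
7 | 7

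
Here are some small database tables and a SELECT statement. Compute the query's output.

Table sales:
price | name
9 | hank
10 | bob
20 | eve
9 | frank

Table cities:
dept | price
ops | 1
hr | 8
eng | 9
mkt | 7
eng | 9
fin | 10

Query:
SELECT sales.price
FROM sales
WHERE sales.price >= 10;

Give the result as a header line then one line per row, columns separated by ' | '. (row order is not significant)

== RESULT ==
sales.price
10
20

Derivation:
After WHERE (2 rows):
sales.price | sales.name
10 | bob
20 | eve
After SELECT (2 rows):
sales.price
10
20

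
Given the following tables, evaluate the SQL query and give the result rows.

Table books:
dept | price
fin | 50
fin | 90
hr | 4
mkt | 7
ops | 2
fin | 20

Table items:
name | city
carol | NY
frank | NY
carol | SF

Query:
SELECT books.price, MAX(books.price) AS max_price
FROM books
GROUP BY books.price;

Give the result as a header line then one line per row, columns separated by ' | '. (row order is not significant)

After GROUP BY (6 rows):
books.price | max_price
50 | 50
90 | 90
4 | 4
7 | 7
2 | 2
20 | 20

== RESULT ==
books.price | max_price
50 | 50
90 | 90
4 | 4
7 | 7
2 | 2
20 | 20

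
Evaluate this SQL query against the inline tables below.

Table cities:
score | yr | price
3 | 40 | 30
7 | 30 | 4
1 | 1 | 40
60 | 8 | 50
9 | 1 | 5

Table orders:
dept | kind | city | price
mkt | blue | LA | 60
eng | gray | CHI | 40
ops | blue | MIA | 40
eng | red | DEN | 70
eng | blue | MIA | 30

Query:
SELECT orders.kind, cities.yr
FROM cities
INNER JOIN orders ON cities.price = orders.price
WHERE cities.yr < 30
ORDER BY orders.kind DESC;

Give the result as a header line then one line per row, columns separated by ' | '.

== RESULT ==
orders.kind | cities.yr
gray | 1
blue | 1

Derivation:
After JOIN orders (3 rows):
cities.score | cities.yr | cities.price | orders.dept | orders.kind | orders.city | orders.price
3 | 40 | 30 | eng | blue | MIA | 30
1 | 1 | 40 | eng | gray | CHI | 40
1 | 1 | 40 | ops | blue | MIA | 40
After WHERE (2 rows):
cities.score | cities.yr | cities.price | orders.dept | orders.kind | orders.city | orders.price
1 | 1 | 40 | eng | gray | CHI | 40
1 | 1 | 40 | ops | blue | MIA | 40
After SELECT (2 rows):
orders.kind | cities.yr
gray | 1
blue | 1
After ORDER BY (2 rows):
orders.kind | cities.yr
gray | 1
blue | 1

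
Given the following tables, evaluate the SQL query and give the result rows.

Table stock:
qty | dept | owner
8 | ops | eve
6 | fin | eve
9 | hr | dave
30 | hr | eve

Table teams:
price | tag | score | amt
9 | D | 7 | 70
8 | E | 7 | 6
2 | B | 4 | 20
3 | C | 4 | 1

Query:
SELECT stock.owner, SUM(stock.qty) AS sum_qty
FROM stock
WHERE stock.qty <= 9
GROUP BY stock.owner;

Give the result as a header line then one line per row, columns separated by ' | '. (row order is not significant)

After WHERE (3 rows):
stock.qty | stock.dept | stock.owner
8 | ops | eve
6 | fin | eve
9 | hr | dave
After GROUP BY (2 rows):
stock.owner | sum_qty
eve | 14
dave | 9

== RESULT ==
stock.owner | sum_qty
eve | 14
dave | 9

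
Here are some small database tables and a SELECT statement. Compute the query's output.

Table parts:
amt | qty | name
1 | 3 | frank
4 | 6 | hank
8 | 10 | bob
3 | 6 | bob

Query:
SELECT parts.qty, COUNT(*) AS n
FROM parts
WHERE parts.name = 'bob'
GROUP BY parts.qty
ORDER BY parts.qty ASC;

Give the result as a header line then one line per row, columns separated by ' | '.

== RESULT ==
parts.qty | n
6 | 1
10 | 1

Derivation:
After WHERE (2 rows):
parts.amt | parts.qty | parts.name
8 | 10 | bob
3 | 6 | bob
After GROUP BY (2 rows):
parts.qty | n
10 | 1
6 | 1
After ORDER BY (2 rows):
parts.qty | n
6 | 1
10 | 1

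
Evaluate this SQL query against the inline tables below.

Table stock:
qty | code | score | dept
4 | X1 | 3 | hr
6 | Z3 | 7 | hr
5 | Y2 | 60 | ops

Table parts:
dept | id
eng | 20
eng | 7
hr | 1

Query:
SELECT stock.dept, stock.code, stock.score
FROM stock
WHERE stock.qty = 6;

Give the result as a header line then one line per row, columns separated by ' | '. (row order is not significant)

After WHERE (1 rows):
stock.qty | stock.code | stock.score | stock.dept
6 | Z3 | 7 | hr
After SELECT (1 rows):
stock.dept | stock.code | stock.score
hr | Z3 | 7

== RESULT ==
stock.dept | stock.code | stock.score
hr | Z3 | 7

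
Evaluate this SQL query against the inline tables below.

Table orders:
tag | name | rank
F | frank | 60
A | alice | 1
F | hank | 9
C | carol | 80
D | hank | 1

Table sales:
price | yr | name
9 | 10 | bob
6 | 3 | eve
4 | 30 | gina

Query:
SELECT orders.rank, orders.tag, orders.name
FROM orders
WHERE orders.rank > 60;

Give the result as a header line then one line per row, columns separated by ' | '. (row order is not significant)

After WHERE (1 rows):
orders.tag | orders.name | orders.rank
C | carol | 80
After SELECT (1 rows):
orders.rank | orders.tag | orders.name
80 | C | carol

== RESULT ==
orders.rank | orders.tag | orders.name
80 | C | carol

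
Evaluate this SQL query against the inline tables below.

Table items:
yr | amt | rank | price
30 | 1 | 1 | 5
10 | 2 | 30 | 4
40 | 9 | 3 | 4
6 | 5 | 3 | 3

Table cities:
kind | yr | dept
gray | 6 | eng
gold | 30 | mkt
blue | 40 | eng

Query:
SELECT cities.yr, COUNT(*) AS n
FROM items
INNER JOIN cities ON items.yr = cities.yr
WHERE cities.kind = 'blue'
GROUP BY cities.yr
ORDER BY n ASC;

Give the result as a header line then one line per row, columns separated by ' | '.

== RESULT ==
cities.yr | n
40 | 1

Derivation:
After JOIN cities (3 rows):
items.yr | items.amt | items.rank | items.price | cities.kind | cities.yr | cities.dept
30 | 1 | 1 | 5 | gold | 30 | mkt
40 | 9 | 3 | 4 | blue | 40 | eng
6 | 5 | 3 | 3 | gray | 6 | eng
After WHERE (1 rows):
items.yr | items.amt | items.rank | items.price | cities.kind | cities.yr | cities.dept
40 | 9 | 3 | 4 | blue | 40 | eng
After GROUP BY (1 rows):
cities.yr | n
40 | 1
After ORDER BY (1 rows):
cities.yr | n
40 | 1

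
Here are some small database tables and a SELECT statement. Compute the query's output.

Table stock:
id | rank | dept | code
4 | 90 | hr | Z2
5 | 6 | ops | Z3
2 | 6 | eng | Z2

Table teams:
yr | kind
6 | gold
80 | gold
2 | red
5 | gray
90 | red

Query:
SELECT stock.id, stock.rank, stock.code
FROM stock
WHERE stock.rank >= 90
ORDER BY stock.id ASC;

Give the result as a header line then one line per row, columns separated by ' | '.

== RESULT ==
stock.id | stock.rank | stock.code
4 | 90 | Z2

Derivation:
After WHERE (1 rows):
stock.id | stock.rank | stock.dept | stock.code
4 | 90 | hr | Z2
After SELECT (1 rows):
stock.id | stock.rank | stock.code
4 | 90 | Z2
After ORDER BY (1 rows):
stock.id | stock.rank | stock.code
4 | 90 | Z2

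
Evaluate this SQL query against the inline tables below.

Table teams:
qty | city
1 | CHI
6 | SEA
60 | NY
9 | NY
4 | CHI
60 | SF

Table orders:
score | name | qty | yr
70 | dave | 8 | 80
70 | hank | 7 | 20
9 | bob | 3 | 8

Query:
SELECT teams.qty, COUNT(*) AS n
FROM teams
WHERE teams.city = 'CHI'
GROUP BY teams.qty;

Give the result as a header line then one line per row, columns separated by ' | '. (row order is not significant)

After WHERE (2 rows):
teams.qty | teams.city
1 | CHI
4 | CHI
After GROUP BY (2 rows):
teams.qty | n
1 | 1
4 | 1

== RESULT ==
teams.qty | n
1 | 1
4 | 1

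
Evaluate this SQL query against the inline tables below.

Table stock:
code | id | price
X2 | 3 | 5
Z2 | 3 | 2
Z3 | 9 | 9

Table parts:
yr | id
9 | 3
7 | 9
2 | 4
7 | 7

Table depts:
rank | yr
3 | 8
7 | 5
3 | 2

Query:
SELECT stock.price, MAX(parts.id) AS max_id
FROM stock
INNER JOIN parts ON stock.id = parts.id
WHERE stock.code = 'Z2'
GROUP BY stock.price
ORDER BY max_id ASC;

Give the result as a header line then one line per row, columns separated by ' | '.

After JOIN parts (3 rows):
stock.code | stock.id | stock.price | parts.yr | parts.id
X2 | 3 | 5 | 9 | 3
Z2 | 3 | 2 | 9 | 3
Z3 | 9 | 9 | 7 | 9
After WHERE (1 rows):
stock.code | stock.id | stock.price | parts.yr | parts.id
Z2 | 3 | 2 | 9 | 3
After GROUP BY (1 rows):
stock.price | max_id
2 | 3
After ORDER BY (1 rows):
stock.price | max_id
2 | 3

== RESULT ==
stock.price | max_id
2 | 3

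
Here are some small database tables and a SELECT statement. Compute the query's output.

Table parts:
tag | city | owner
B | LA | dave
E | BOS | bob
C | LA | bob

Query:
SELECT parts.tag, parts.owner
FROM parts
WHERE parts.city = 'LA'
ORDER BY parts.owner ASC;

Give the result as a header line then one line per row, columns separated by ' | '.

After WHERE (2 rows):
parts.tag | parts.city | parts.owner
B | LA | dave
C | LA | bob
After SELECT (2 rows):
parts.tag | parts.owner
B | dave
C | bob
After ORDER BY (2 rows):
parts.tag | parts.owner
C | bob
B | dave

== RESULT ==
parts.tag | parts.owner
C | bob
B | dave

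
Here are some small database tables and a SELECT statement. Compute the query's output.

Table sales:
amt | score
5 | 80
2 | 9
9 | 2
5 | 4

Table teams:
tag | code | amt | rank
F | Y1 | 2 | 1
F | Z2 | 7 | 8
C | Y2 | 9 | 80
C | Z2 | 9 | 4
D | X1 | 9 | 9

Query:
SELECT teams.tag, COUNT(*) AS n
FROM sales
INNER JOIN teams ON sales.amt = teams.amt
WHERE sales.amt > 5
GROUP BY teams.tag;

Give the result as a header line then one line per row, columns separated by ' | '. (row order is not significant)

== RESULT ==
teams.tag | n
C | 2
D | 1

Derivation:
After JOIN teams (4 rows):
sales.amt | sales.score | teams.tag | teams.code | teams.amt | teams.rank
2 | 9 | F | Y1 | 2 | 1
9 | 2 | C | Y2 | 9 | 80
9 | 2 | C | Z2 | 9 | 4
9 | 2 | D | X1 | 9 | 9
After WHERE (3 rows):
sales.amt | sales.score | teams.tag | teams.code | teams.amt | teams.rank
9 | 2 | C | Y2 | 9 | 80
9 | 2 | C | Z2 | 9 | 4
9 | 2 | D | X1 | 9 | 9
After GROUP BY (2 rows):
teams.tag | n
C | 2
D | 1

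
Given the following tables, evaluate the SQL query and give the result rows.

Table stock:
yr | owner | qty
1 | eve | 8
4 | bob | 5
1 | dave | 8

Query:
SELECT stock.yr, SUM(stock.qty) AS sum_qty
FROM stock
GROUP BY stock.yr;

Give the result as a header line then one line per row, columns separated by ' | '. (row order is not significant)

== RESULT ==
stock.yr | sum_qty
1 | 16
4 | 5

Derivation:
After GROUP BY (2 rows):
stock.yr | sum_qty
1 | 16
4 | 5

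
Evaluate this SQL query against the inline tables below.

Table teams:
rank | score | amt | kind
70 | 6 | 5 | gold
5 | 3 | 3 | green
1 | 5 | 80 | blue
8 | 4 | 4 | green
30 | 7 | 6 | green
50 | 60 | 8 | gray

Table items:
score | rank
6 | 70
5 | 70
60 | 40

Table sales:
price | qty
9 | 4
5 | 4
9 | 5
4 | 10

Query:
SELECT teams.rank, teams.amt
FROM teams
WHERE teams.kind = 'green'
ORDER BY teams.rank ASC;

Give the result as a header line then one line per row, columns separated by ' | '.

== RESULT ==
teams.rank | teams.amt
5 | 3
8 | 4
30 | 6

Derivation:
After WHERE (3 rows):
teams.rank | teams.score | teams.amt | teams.kind
5 | 3 | 3 | green
8 | 4 | 4 | green
30 | 7 | 6 | green
After SELECT (3 rows):
teams.rank | teams.amt
5 | 3
8 | 4
30 | 6
After ORDER BY (3 rows):
teams.rank | teams.amt
5 | 3
8 | 4
30 | 6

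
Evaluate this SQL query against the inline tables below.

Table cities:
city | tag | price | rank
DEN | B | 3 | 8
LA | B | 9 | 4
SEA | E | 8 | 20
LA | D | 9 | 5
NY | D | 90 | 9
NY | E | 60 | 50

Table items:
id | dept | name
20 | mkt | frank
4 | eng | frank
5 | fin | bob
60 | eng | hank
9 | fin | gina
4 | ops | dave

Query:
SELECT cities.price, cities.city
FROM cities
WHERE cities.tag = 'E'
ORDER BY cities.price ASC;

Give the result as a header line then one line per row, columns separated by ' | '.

== RESULT ==
cities.price | cities.city
8 | SEA
60 | NY

Derivation:
After WHERE (2 rows):
cities.city | cities.tag | cities.price | cities.rank
SEA | E | 8 | 20
NY | E | 60 | 50
After SELECT (2 rows):
cities.price | cities.city
8 | SEA
60 | NY
After ORDER BY (2 rows):
cities.price | cities.city
8 | SEA
60 | NY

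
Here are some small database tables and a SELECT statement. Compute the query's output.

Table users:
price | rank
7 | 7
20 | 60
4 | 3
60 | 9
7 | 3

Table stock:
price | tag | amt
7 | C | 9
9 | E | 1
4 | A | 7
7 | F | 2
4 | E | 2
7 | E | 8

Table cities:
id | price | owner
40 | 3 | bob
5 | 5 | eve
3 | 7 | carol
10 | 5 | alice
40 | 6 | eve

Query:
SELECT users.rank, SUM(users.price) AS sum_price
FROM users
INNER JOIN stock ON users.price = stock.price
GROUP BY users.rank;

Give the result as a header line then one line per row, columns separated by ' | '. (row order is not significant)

== RESULT ==
users.rank | sum_price
7 | 21
3 | 29

Derivation:
After JOIN stock (8 rows):
users.price | users.rank | stock.price | stock.tag | stock.amt
7 | 7 | 7 | C | 9
7 | 7 | 7 | F | 2
7 | 7 | 7 | E | 8
4 | 3 | 4 | A | 7
4 | 3 | 4 | E | 2
7 | 3 | 7 | C | 9
7 | 3 | 7 | F | 2
7 | 3 | 7 | E | 8
After GROUP BY (2 rows):
users.rank | sum_price
7 | 21
3 | 29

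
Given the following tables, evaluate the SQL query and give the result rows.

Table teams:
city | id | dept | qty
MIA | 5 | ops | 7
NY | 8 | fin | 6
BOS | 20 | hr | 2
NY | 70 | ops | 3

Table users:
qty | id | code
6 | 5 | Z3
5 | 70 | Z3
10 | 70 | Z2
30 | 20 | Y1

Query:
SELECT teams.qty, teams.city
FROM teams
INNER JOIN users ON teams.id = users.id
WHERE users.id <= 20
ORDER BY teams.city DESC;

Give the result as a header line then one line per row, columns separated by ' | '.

== RESULT ==
teams.qty | teams.city
7 | MIA
2 | BOS

Derivation:
After JOIN users (4 rows):
teams.city | teams.id | teams.dept | teams.qty | users.qty | users.id | users.code
MIA | 5 | ops | 7 | 6 | 5 | Z3
BOS | 20 | hr | 2 | 30 | 20 | Y1
NY | 70 | ops | 3 | 5 | 70 | Z3
NY | 70 | ops | 3 | 10 | 70 | Z2
After WHERE (2 rows):
teams.city | teams.id | teams.dept | teams.qty | users.qty | users.id | users.code
MIA | 5 | ops | 7 | 6 | 5 | Z3
BOS | 20 | hr | 2 | 30 | 20 | Y1
After SELECT (2 rows):
teams.qty | teams.city
7 | MIA
2 | BOS
After ORDER BY (2 rows):
teams.qty | teams.city
7 | MIA
2 | BOS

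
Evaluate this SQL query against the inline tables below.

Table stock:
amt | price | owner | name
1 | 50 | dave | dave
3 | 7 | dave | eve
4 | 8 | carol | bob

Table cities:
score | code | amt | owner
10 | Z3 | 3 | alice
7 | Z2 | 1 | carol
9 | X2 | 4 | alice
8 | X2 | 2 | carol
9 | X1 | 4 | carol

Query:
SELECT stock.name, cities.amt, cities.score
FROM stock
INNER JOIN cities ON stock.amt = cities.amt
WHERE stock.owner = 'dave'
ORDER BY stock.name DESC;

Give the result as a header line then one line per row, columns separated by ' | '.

== RESULT ==
stock.name | cities.amt | cities.score
eve | 3 | 10
dave | 1 | 7

Derivation:
After JOIN cities (4 rows):
stock.amt | stock.price | stock.owner | stock.name | cities.score | cities.code | cities.amt | cities.owner
1 | 50 | dave | dave | 7 | Z2 | 1 | carol
3 | 7 | dave | eve | 10 | Z3 | 3 | alice
4 | 8 | carol | bob | 9 | X2 | 4 | alice
4 | 8 | carol | bob | 9 | X1 | 4 | carol
After WHERE (2 rows):
stock.amt | stock.price | stock.owner | stock.name | cities.score | cities.code | cities.amt | cities.owner
1 | 50 | dave | dave | 7 | Z2 | 1 | carol
3 | 7 | dave | eve | 10 | Z3 | 3 | alice
After SELECT (2 rows):
stock.name | cities.amt | cities.score
dave | 1 | 7
eve | 3 | 10
After ORDER BY (2 rows):
stock.name | cities.amt | cities.score
eve | 3 | 10
dave | 1 | 7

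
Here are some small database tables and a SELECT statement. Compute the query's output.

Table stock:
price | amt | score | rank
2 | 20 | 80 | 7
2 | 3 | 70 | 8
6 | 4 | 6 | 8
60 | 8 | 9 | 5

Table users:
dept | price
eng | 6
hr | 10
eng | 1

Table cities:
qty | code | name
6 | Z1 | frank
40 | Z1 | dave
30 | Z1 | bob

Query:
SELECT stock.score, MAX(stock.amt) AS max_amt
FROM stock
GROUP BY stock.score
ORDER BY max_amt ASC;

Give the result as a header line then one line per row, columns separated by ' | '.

After GROUP BY (4 rows):
stock.score | max_amt
80 | 20
70 | 3
6 | 4
9 | 8
After ORDER BY (4 rows):
stock.score | max_amt
70 | 3
6 | 4
9 | 8
80 | 20

== RESULT ==
stock.score | max_amt
70 | 3
6 | 4
9 | 8
80 | 20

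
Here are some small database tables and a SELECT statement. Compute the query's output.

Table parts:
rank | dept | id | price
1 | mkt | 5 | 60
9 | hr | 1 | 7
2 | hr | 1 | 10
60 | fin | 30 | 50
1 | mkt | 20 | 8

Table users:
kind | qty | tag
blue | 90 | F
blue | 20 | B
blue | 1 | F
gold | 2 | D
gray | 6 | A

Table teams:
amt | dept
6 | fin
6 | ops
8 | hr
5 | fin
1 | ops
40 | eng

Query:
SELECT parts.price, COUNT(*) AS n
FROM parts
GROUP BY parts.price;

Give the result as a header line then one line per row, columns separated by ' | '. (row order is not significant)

After GROUP BY (5 rows):
parts.price | n
60 | 1
7 | 1
10 | 1
50 | 1
8 | 1

== RESULT ==
parts.price | n
60 | 1
7 | 1
10 | 1
50 | 1
8 | 1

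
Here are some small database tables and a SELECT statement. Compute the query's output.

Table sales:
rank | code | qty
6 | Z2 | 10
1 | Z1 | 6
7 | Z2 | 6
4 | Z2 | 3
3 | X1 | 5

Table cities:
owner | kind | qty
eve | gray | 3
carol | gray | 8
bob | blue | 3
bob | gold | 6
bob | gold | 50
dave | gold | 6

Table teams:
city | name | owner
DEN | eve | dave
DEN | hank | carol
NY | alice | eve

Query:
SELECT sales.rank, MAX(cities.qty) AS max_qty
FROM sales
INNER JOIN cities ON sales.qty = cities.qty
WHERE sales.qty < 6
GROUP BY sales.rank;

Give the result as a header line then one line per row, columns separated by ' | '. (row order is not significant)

== RESULT ==
sales.rank | max_qty
4 | 3

Derivation:
After JOIN cities (6 rows):
sales.rank | sales.code | sales.qty | cities.owner | cities.kind | cities.qty
1 | Z1 | 6 | bob | gold | 6
1 | Z1 | 6 | dave | gold | 6
7 | Z2 | 6 | bob | gold | 6
7 | Z2 | 6 | dave | gold | 6
4 | Z2 | 3 | eve | gray | 3
4 | Z2 | 3 | bob | blue | 3
After WHERE (2 rows):
sales.rank | sales.code | sales.qty | cities.owner | cities.kind | cities.qty
4 | Z2 | 3 | eve | gray | 3
4 | Z2 | 3 | bob | blue | 3
After GROUP BY (1 rows):
sales.rank | max_qty
4 | 3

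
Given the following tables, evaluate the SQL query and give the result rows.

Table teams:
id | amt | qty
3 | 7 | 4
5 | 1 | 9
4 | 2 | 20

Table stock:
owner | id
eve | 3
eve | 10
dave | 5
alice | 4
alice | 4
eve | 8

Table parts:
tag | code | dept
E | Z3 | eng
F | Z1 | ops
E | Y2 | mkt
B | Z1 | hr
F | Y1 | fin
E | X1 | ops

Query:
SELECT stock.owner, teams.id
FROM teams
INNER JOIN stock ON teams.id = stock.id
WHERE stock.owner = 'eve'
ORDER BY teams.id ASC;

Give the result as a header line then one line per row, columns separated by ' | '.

After JOIN stock (4 rows):
teams.id | teams.amt | teams.qty | stock.owner | stock.id
3 | 7 | 4 | eve | 3
5 | 1 | 9 | dave | 5
4 | 2 | 20 | alice | 4
4 | 2 | 20 | alice | 4
After WHERE (1 rows):
teams.id | teams.amt | teams.qty | stock.owner | stock.id
3 | 7 | 4 | eve | 3
After SELECT (1 rows):
stock.owner | teams.id
eve | 3
After ORDER BY (1 rows):
stock.owner | teams.id
eve | 3

== RESULT ==
stock.owner | teams.id
eve | 3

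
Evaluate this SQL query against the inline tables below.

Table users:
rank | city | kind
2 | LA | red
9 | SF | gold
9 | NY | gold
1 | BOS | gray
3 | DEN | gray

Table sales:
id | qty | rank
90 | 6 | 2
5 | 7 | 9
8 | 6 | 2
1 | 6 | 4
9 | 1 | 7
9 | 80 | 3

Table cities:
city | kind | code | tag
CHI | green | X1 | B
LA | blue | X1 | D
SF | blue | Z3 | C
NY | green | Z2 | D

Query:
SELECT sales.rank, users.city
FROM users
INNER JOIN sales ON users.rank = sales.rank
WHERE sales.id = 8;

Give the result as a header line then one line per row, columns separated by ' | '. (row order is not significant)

== RESULT ==
sales.rank | users.city
2 | LA

Derivation:
After JOIN sales (5 rows):
users.rank | users.city | users.kind | sales.id | sales.qty | sales.rank
2 | LA | red | 90 | 6 | 2
2 | LA | red | 8 | 6 | 2
9 | SF | gold | 5 | 7 | 9
9 | NY | gold | 5 | 7 | 9
3 | DEN | gray | 9 | 80 | 3
After WHERE (1 rows):
users.rank | users.city | users.kind | sales.id | sales.qty | sales.rank
2 | LA | red | 8 | 6 | 2
After SELECT (1 rows):
sales.rank | users.city
2 | LA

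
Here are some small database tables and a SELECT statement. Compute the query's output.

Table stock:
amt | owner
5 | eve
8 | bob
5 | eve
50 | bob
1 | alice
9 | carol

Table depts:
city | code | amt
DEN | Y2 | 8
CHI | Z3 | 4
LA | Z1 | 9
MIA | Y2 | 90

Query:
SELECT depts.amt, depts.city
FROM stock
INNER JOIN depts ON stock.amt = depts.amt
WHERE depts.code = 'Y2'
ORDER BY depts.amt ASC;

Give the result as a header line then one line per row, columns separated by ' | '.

After JOIN depts (2 rows):
stock.amt | stock.owner | depts.city | depts.code | depts.amt
8 | bob | DEN | Y2 | 8
9 | carol | LA | Z1 | 9
After WHERE (1 rows):
stock.amt | stock.owner | depts.city | depts.code | depts.amt
8 | bob | DEN | Y2 | 8
After SELECT (1 rows):
depts.amt | depts.city
8 | DEN
After ORDER BY (1 rows):
depts.amt | depts.city
8 | DEN

== RESULT ==
depts.amt | depts.city
8 | DEN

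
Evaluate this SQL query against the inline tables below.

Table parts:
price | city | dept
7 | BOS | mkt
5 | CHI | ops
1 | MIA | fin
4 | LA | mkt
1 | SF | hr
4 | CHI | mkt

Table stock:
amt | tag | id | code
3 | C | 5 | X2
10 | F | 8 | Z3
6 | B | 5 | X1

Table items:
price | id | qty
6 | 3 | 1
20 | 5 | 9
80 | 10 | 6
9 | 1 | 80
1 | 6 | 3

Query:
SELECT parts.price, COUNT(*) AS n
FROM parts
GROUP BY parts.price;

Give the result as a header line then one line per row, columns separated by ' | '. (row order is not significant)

After GROUP BY (4 rows):
parts.price | n
7 | 1
5 | 1
1 | 2
4 | 2

== RESULT ==
parts.price | n
7 | 1
5 | 1
1 | 2
4 | 2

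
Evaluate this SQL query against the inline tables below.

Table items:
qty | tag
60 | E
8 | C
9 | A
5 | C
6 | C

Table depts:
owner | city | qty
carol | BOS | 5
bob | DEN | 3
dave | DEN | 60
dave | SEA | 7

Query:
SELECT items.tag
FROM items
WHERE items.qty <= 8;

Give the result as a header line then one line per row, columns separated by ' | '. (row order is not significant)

== RESULT ==
items.tag
C
C
C

Derivation:
After WHERE (3 rows):
items.qty | items.tag
8 | C
5 | C
6 | C
After SELECT (3 rows):
items.tag
C
C
C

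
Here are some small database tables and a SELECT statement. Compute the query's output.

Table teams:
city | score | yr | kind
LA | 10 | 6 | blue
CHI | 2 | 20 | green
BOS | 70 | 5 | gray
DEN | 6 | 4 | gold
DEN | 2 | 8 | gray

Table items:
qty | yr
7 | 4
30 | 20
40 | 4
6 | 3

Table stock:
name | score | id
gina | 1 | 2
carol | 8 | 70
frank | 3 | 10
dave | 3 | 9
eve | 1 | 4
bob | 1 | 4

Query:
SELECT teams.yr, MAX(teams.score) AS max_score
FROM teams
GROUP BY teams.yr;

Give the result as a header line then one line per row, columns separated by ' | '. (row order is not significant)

After GROUP BY (5 rows):
teams.yr | max_score
6 | 10
20 | 2
5 | 70
4 | 6
8 | 2

== RESULT ==
teams.yr | max_score
6 | 10
20 | 2
5 | 70
4 | 6
8 | 2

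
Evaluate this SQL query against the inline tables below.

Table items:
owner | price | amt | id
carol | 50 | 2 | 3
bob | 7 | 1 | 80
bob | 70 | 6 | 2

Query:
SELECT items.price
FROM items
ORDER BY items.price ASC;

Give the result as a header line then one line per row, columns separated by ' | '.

== RESULT ==
items.price
7
50
70

Derivation:
After SELECT (3 rows):
items.price
50
7
70
After ORDER BY (3 rows):
items.price
7
50
70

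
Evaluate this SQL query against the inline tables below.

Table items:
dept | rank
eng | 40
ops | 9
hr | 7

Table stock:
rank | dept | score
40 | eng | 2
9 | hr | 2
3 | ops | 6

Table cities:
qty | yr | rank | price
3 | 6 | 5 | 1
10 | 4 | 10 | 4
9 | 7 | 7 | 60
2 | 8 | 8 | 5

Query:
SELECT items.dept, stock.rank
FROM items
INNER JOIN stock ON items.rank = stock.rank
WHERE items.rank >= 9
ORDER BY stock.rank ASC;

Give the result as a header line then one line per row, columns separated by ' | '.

After JOIN stock (2 rows):
items.dept | items.rank | stock.rank | stock.dept | stock.score
eng | 40 | 40 | eng | 2
ops | 9 | 9 | hr | 2
After WHERE (2 rows):
items.dept | items.rank | stock.rank | stock.dept | stock.score
eng | 40 | 40 | eng | 2
ops | 9 | 9 | hr | 2
After SELECT (2 rows):
items.dept | stock.rank
eng | 40
ops | 9
After ORDER BY (2 rows):
items.dept | stock.rank
ops | 9
eng | 40

== RESULT ==
items.dept | stock.rank
ops | 9
eng | 40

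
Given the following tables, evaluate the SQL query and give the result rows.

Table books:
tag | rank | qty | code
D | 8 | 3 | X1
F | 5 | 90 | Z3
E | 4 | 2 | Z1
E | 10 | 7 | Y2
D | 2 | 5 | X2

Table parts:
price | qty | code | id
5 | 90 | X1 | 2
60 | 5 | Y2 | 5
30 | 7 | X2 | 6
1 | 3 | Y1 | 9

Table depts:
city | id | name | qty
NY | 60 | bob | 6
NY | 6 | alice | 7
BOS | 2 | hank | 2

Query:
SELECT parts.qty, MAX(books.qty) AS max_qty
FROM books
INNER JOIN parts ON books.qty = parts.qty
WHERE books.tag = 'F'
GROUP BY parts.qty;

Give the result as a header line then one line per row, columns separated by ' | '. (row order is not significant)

After JOIN parts (4 rows):
books.tag | books.rank | books.qty | books.code | parts.price | parts.qty | parts.code | parts.id
D | 8 | 3 | X1 | 1 | 3 | Y1 | 9
F | 5 | 90 | Z3 | 5 | 90 | X1 | 2
E | 10 | 7 | Y2 | 30 | 7 | X2 | 6
D | 2 | 5 | X2 | 60 | 5 | Y2 | 5
After WHERE (1 rows):
books.tag | books.rank | books.qty | books.code | parts.price | parts.qty | parts.code | parts.id
F | 5 | 90 | Z3 | 5 | 90 | X1 | 2
After GROUP BY (1 rows):
parts.qty | max_qty
90 | 90

== RESULT ==
parts.qty | max_qty
90 | 90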